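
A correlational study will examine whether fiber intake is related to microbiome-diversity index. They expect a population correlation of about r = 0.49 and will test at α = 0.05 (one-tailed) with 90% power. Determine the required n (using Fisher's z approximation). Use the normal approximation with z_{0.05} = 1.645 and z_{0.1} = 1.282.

n = 33

Fisher's z: C = ½·ln((1+r)/(1−r)) = ½·ln(2.9216) = 0.5361.
n = ((z_{α} + z_β)/C)² + 3.
(1.645 + 1.282) / 0.5361 = 2.927 / 0.5361 = 5.460.
n = 5.460² + 3 = 29.81 + 3 = 32.8.
Round up.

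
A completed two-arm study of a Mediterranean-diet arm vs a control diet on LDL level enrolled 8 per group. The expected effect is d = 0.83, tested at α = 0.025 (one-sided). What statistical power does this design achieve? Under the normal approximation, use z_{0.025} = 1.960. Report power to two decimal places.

For two equal groups, power = Φ(d·√(n/2) − z_{α}).
d·√(n/2) = 0.83 × √(8/2) = 0.83 × 2.000 = 1.660.
z_β = 1.660 − 1.960 = -0.300.
Power = Φ(-0.300) = 0.382.

power ≈ 0.38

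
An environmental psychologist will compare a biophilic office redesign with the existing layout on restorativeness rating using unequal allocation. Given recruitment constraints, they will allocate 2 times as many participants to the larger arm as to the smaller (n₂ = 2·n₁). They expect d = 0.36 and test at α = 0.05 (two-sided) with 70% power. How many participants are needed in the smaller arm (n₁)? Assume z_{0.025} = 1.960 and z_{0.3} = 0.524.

With allocation ratio k = n₂/n₁ = 2, Var(x̄₁−x̄₂) = σ²(1/n₁ + 1/(k·n₁)) = σ²·(k+1)/(k·n₁).
So n₁ = (1 + 1/k)·((z_{α/2} + z_β)/d)² = 1.500 × (2.484/0.36)².
n₁ = 1.500 × 47.61 = 71.4.
Round up: n₁ = 72, giving n₂ = 2 × 72 = 144.

n₁ = 72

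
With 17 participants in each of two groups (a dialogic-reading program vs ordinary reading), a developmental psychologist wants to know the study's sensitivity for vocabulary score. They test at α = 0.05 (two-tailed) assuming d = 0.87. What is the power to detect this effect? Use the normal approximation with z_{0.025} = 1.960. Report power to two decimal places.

For two equal groups, power = Φ(d·√(n/2) − z_{α/2}).
d·√(n/2) = 0.87 × √(17/2) = 0.87 × 2.915 = 2.536.
z_β = 2.536 − 1.960 = 0.576.
Power = Φ(0.576) = 0.718.

power ≈ 0.72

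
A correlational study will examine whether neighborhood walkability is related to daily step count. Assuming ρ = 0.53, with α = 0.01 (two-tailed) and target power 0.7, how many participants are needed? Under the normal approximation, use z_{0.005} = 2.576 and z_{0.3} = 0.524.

n = 31

Fisher's z: C = ½·ln((1+r)/(1−r)) = ½·ln(3.2553) = 0.5901.
n = ((z_{α/2} + z_β)/C)² + 3.
(2.576 + 0.524) / 0.5901 = 3.100 / 0.5901 = 5.253.
n = 5.253² + 3 = 27.60 + 3 = 30.6.
Round up.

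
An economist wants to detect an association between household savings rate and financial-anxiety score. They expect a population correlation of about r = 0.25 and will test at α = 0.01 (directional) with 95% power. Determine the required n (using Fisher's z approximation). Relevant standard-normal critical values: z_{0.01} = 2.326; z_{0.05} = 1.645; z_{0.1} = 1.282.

n = 245

Fisher's z: C = ½·ln((1+r)/(1−r)) = ½·ln(1.6667) = 0.2554.
n = ((z_{α} + z_β)/C)² + 3.
(2.326 + 1.645) / 0.2554 = 3.971 / 0.2554 = 15.548.
n = 15.548² + 3 = 241.75 + 3 = 244.7.
Round up.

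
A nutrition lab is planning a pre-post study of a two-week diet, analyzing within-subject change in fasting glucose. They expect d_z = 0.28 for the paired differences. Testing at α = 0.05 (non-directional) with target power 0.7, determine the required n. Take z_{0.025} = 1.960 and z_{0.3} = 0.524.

For a paired (one-sample on differences) test: n = ((z_{α/2} + z_β) / d)².
z_{α/2} + z_β = 1.960 + 0.524 = 2.484.
n = (2.484 / 0.28)² = 8.871² = 78.70.
Round up.

n = 79 pairs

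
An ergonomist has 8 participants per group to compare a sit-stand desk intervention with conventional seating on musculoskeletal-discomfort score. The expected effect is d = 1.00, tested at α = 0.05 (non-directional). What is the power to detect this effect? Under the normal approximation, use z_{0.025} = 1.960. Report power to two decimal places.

For two equal groups, power = Φ(d·√(n/2) − z_{α/2}).
d·√(n/2) = 1.00 × √(8/2) = 1.00 × 2.000 = 2.000.
z_β = 2.000 − 1.960 = 0.040.
Power = Φ(0.040) = 0.516.

power ≈ 0.52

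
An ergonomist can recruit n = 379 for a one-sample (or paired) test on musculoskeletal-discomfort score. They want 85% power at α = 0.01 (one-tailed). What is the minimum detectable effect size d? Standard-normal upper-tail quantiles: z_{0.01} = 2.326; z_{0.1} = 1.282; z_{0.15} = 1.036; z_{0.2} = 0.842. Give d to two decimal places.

For a single sample (or paired design) of n = 379: d_min = (z_{α} + z_β)/√n.
z-sum = 2.326 + 1.036 = 3.362.
d_min = 3.362 / √379 = 3.362 / 19.468 = 0.173.

d_min ≈ 0.17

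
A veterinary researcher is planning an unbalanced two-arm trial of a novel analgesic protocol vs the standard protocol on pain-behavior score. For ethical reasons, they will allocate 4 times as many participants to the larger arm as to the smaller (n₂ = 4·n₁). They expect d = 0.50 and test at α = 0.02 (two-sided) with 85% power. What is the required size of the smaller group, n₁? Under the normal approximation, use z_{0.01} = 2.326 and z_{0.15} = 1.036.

With allocation ratio k = n₂/n₁ = 4, Var(x̄₁−x̄₂) = σ²(1/n₁ + 1/(k·n₁)) = σ²·(k+1)/(k·n₁).
So n₁ = (1 + 1/k)·((z_{α/2} + z_β)/d)² = 1.250 × (3.362/0.50)².
n₁ = 1.250 × 45.21 = 56.5.
Round up: n₁ = 57, giving n₂ = 4 × 57 = 228.

n₁ = 57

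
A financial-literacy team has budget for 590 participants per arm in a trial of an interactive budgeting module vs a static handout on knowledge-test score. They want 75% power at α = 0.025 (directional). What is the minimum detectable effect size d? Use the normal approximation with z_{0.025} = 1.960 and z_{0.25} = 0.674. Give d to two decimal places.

For two independent groups of n = 590 each: d_min = (z_{α} + z_β)·√(2/n).
z-sum = 1.960 + 0.674 = 2.634.
d_min = 2.634 × √(2/590) = 2.634 × 0.0582 = 0.153.

d_min ≈ 0.15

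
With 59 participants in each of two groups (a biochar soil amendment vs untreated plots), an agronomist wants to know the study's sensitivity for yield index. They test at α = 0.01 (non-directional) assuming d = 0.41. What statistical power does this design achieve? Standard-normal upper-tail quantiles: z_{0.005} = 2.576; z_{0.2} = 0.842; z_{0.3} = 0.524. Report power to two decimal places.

power ≈ 0.36

For two equal groups, power = Φ(d·√(n/2) − z_{α/2}).
d·√(n/2) = 0.41 × √(59/2) = 0.41 × 5.431 = 2.227.
z_β = 2.227 − 2.576 = -0.349.
Power = Φ(-0.349) = 0.363.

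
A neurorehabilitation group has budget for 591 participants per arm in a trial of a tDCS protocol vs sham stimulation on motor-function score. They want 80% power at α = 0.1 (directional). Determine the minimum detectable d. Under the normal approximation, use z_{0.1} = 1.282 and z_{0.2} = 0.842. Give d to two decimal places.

For two independent groups of n = 591 each: d_min = (z_{α} + z_β)·√(2/n).
z-sum = 1.282 + 0.842 = 2.124.
d_min = 2.124 × √(2/591) = 2.124 × 0.0582 = 0.124.

d_min ≈ 0.12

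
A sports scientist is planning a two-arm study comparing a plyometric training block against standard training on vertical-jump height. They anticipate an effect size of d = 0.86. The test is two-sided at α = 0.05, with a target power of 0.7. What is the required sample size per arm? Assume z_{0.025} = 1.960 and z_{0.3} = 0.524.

For two independent groups with equal n: n = 2·((z_{α/2} + z_β) / d)².
z_{α/2} + z_β = 1.960 + 0.524 = 2.484.
n = 2 × (2.484 / 0.86)² = 2 × 2.888² = 2 × 8.34 = 16.7.
Round up to the next whole participant.

n = 17 per group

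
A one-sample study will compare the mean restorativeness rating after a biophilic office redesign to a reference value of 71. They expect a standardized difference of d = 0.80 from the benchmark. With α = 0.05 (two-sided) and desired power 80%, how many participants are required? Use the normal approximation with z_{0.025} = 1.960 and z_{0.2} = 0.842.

n = 13

For a one-sample test: n = ((z_{α/2} + z_β) / d)².
z_{α/2} + z_β = 1.960 + 0.842 = 2.802.
n = (2.802 / 0.80)² = 3.502² = 12.27.
Round up.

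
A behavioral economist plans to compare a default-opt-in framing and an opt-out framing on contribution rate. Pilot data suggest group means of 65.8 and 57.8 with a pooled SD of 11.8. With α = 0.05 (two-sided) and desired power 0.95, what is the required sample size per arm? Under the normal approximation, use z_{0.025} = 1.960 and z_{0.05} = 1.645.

Cohen's d = |M₁ − M₂| / SD_pooled = |65.8 − 57.8| / 11.8 = 8.0 / 11.8 = 0.678.
For two independent groups with equal n: n = 2·((z_{α/2} + z_β) / d)².
z_{α/2} + z_β = 1.960 + 1.645 = 3.605.
n = 2 × (3.605 / 0.678)² = 2 × 5.317² = 2 × 28.27 = 56.5.
Round up to the next whole participant.

n = 57 per group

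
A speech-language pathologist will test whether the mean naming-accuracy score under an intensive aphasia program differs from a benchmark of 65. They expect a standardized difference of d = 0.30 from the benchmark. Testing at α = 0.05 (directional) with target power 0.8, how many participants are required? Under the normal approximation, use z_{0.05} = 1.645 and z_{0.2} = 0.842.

n = 69

For a one-sample test: n = ((z_{α} + z_β) / d)².
z_{α} + z_β = 1.645 + 0.842 = 2.487.
n = (2.487 / 0.30)² = 8.290² = 68.72.
Round up.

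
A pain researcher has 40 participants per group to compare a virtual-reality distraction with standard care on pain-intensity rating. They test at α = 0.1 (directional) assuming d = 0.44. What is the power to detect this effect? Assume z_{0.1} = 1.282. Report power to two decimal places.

For two equal groups, power = Φ(d·√(n/2) − z_{α}).
d·√(n/2) = 0.44 × √(40/2) = 0.44 × 4.472 = 1.968.
z_β = 1.968 − 1.282 = 0.686.
Power = Φ(0.686) = 0.754.

power ≈ 0.75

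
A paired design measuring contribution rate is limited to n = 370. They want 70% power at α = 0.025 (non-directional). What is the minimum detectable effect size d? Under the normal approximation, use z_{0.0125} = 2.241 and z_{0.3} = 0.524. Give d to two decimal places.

For a single sample (or paired design) of n = 370: d_min = (z_{α/2} + z_β)/√n.
z-sum = 2.241 + 0.524 = 2.765.
d_min = 2.765 / √370 = 2.765 / 19.235 = 0.144.

d_min ≈ 0.14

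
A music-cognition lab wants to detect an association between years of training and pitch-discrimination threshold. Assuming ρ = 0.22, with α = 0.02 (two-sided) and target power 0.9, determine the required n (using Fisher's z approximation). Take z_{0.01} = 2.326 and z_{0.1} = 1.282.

Fisher's z: C = ½·ln((1+r)/(1−r)) = ½·ln(1.5641) = 0.2237.
n = ((z_{α/2} + z_β)/C)² + 3.
(2.326 + 1.282) / 0.2237 = 3.608 / 0.2237 = 16.129.
n = 16.129² + 3 = 260.14 + 3 = 263.1.
Round up.

n = 264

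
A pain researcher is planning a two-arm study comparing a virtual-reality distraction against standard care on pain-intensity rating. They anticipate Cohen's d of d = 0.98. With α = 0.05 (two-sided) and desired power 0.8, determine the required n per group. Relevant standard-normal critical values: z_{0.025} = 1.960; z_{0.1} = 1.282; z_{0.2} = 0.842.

n = 17 per group

For two independent groups with equal n: n = 2·((z_{α/2} + z_β) / d)².
z_{α/2} + z_β = 1.960 + 0.842 = 2.802.
n = 2 × (2.802 / 0.98)² = 2 × 2.859² = 2 × 8.17 = 16.3.
Round up to the next whole participant.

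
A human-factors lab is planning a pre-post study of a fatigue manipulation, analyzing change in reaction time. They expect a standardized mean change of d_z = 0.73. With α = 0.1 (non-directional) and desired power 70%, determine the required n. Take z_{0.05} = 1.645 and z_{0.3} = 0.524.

n = 9 pairs

For a paired (one-sample on differences) test: n = ((z_{α/2} + z_β) / d)².
z_{α/2} + z_β = 1.645 + 0.524 = 2.169.
n = (2.169 / 0.73)² = 2.971² = 8.83.
Round up.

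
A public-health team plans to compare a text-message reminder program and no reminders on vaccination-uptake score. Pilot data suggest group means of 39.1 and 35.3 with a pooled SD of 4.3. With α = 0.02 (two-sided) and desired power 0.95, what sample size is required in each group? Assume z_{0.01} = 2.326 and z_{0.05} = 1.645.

n = 41 per group

Cohen's d = |M₁ − M₂| / SD_pooled = |39.1 − 35.3| / 4.3 = 3.8 / 4.3 = 0.884.
For two independent groups with equal n: n = 2·((z_{α/2} + z_β) / d)².
z_{α/2} + z_β = 2.326 + 1.645 = 3.971.
n = 2 × (3.971 / 0.884)² = 2 × 4.492² = 2 × 20.18 = 40.4.
Round up to the next whole participant.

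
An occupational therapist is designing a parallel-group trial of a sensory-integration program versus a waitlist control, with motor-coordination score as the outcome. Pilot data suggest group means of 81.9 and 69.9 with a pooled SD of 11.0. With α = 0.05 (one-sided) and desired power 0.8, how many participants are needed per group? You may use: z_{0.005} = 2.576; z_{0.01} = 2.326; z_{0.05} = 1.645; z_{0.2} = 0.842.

Cohen's d = |M₁ − M₂| / SD_pooled = |81.9 − 69.9| / 11.0 = 12.0 / 11.0 = 1.091.
For two independent groups with equal n: n = 2·((z_{α} + z_β) / d)².
z_{α} + z_β = 1.645 + 0.842 = 2.487.
n = 2 × (2.487 / 1.091)² = 2 × 2.280² = 2 × 5.20 = 10.4.
Round up to the next whole participant.

n = 11 per group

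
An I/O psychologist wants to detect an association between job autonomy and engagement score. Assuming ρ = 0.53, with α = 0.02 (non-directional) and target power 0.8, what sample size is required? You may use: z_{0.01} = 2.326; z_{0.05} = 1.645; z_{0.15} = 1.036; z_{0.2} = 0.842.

Fisher's z: C = ½·ln((1+r)/(1−r)) = ½·ln(3.2553) = 0.5901.
n = ((z_{α/2} + z_β)/C)² + 3.
(2.326 + 0.842) / 0.5901 = 3.168 / 0.5901 = 5.369.
n = 5.369² + 3 = 28.82 + 3 = 31.8.
Round up.

n = 32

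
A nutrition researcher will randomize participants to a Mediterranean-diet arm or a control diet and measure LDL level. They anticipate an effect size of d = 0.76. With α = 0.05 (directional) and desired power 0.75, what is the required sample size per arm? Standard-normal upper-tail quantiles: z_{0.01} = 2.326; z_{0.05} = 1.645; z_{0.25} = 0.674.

n = 19 per group

For two independent groups with equal n: n = 2·((z_{α} + z_β) / d)².
z_{α} + z_β = 1.645 + 0.674 = 2.319.
n = 2 × (2.319 / 0.76)² = 2 × 3.051² = 2 × 9.31 = 18.6.
Round up to the next whole participant.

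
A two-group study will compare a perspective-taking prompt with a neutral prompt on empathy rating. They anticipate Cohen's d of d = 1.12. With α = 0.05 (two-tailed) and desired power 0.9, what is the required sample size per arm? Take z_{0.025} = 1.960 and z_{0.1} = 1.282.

For two independent groups with equal n: n = 2·((z_{α/2} + z_β) / d)².
z_{α/2} + z_β = 1.960 + 1.282 = 3.242.
n = 2 × (3.242 / 1.12)² = 2 × 2.895² = 2 × 8.38 = 16.8.
Round up to the next whole participant.

n = 17 per group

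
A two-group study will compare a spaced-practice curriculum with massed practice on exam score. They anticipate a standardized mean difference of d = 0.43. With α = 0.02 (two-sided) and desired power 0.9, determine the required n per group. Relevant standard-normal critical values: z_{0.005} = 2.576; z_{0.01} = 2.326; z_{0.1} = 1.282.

n = 141 per group

For two independent groups with equal n: n = 2·((z_{α/2} + z_β) / d)².
z_{α/2} + z_β = 2.326 + 1.282 = 3.608.
n = 2 × (3.608 / 0.43)² = 2 × 8.391² = 2 × 70.40 = 140.8.
Round up to the next whole participant.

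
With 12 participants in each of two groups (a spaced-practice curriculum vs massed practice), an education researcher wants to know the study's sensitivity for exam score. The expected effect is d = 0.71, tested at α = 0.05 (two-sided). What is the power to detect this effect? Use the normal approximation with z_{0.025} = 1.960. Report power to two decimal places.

power ≈ 0.41

For two equal groups, power = Φ(d·√(n/2) − z_{α/2}).
d·√(n/2) = 0.71 × √(12/2) = 0.71 × 2.449 = 1.739.
z_β = 1.739 − 1.960 = -0.221.
Power = Φ(-0.221) = 0.413.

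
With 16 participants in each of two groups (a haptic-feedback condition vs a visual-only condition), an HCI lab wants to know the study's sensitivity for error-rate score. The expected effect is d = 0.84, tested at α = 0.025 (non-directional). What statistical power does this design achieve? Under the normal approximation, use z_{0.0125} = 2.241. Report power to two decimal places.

power ≈ 0.55

For two equal groups, power = Φ(d·√(n/2) − z_{α/2}).
d·√(n/2) = 0.84 × √(16/2) = 0.84 × 2.828 = 2.376.
z_β = 2.376 − 2.241 = 0.135.
Power = Φ(0.135) = 0.554.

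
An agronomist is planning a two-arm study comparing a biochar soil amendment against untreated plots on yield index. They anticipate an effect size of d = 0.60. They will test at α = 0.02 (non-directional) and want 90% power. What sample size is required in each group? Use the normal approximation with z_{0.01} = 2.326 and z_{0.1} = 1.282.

n = 73 per group

For two independent groups with equal n: n = 2·((z_{α/2} + z_β) / d)².
z_{α/2} + z_β = 2.326 + 1.282 = 3.608.
n = 2 × (3.608 / 0.60)² = 2 × 6.013² = 2 × 36.16 = 72.3.
Round up to the next whole participant.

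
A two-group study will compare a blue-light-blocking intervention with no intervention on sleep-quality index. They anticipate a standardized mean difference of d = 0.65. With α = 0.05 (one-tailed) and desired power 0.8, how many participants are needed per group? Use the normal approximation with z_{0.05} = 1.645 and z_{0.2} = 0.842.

n = 30 per group

For two independent groups with equal n: n = 2·((z_{α} + z_β) / d)².
z_{α} + z_β = 1.645 + 0.842 = 2.487.
n = 2 × (2.487 / 0.65)² = 2 × 3.826² = 2 × 14.64 = 29.3.
Round up to the next whole participant.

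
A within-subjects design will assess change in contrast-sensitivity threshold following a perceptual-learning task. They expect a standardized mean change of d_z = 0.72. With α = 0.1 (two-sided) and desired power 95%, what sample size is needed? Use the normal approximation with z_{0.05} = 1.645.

For a paired (one-sample on differences) test: n = ((z_{α/2} + z_β) / d)².
z_{α/2} + z_β = 1.645 + 1.645 = 3.290.
n = (3.290 / 0.72)² = 4.569² = 20.88.
Round up.

n = 21 pairs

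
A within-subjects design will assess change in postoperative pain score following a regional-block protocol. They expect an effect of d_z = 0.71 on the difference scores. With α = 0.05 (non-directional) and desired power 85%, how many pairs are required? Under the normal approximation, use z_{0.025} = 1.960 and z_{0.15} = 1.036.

For a paired (one-sample on differences) test: n = ((z_{α/2} + z_β) / d)².
z_{α/2} + z_β = 1.960 + 1.036 = 2.996.
n = (2.996 / 0.71)² = 4.220² = 17.81.
Round up.

n = 18 pairs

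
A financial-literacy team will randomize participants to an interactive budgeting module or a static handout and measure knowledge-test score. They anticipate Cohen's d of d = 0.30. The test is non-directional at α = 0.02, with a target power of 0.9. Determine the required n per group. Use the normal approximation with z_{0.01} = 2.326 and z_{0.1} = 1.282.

For two independent groups with equal n: n = 2·((z_{α/2} + z_β) / d)².
z_{α/2} + z_β = 2.326 + 1.282 = 3.608.
n = 2 × (3.608 / 0.30)² = 2 × 12.027² = 2 × 144.64 = 289.3.
Round up to the next whole participant.

n = 290 per group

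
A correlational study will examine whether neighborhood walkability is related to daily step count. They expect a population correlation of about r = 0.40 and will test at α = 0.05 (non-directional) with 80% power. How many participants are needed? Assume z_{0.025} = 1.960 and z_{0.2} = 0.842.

n = 47

Fisher's z: C = ½·ln((1+r)/(1−r)) = ½·ln(2.3333) = 0.4236.
n = ((z_{α/2} + z_β)/C)² + 3.
(1.960 + 0.842) / 0.4236 = 2.802 / 0.4236 = 6.615.
n = 6.615² + 3 = 43.75 + 3 = 46.8.
Round up.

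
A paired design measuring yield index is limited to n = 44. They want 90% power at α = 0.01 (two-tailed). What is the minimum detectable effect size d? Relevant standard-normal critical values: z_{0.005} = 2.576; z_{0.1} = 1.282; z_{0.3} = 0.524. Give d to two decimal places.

d_min ≈ 0.58

For a single sample (or paired design) of n = 44: d_min = (z_{α/2} + z_β)/√n.
z-sum = 2.576 + 1.282 = 3.858.
d_min = 3.858 / √44 = 3.858 / 6.633 = 0.582.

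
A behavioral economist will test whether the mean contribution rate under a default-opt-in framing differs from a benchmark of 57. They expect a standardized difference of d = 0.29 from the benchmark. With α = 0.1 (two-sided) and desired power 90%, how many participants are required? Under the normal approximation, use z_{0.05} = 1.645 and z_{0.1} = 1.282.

n = 102

For a one-sample test: n = ((z_{α/2} + z_β) / d)².
z_{α/2} + z_β = 1.645 + 1.282 = 2.927.
n = (2.927 / 0.29)² = 10.093² = 101.87.
Round up.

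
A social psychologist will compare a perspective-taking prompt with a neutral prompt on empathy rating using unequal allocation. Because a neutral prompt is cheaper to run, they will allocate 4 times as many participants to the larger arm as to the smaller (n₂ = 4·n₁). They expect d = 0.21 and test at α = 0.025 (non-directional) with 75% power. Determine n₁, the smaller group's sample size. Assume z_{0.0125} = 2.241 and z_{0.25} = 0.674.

With allocation ratio k = n₂/n₁ = 4, Var(x̄₁−x̄₂) = σ²(1/n₁ + 1/(k·n₁)) = σ²·(k+1)/(k·n₁).
So n₁ = (1 + 1/k)·((z_{α/2} + z_β)/d)² = 1.250 × (2.915/0.21)².
n₁ = 1.250 × 192.68 = 240.9.
Round up: n₁ = 241, giving n₂ = 4 × 241 = 964.

n₁ = 241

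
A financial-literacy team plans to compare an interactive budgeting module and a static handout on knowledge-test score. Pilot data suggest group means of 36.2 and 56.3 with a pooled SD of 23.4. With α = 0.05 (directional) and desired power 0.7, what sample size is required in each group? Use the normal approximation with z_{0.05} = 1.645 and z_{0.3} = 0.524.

n = 13 per group

Cohen's d = |M₁ − M₂| / SD_pooled = |36.2 − 56.3| / 23.4 = 20.1 / 23.4 = 0.859.
For two independent groups with equal n: n = 2·((z_{α} + z_β) / d)².
z_{α} + z_β = 1.645 + 0.524 = 2.169.
n = 2 × (2.169 / 0.859)² = 2 × 2.525² = 2 × 6.38 = 12.8.
Round up to the next whole participant.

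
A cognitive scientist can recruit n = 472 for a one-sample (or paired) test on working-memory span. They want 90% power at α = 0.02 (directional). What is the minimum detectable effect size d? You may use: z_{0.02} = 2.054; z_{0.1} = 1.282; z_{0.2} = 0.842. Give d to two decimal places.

d_min ≈ 0.15

For a single sample (or paired design) of n = 472: d_min = (z_{α} + z_β)/√n.
z-sum = 2.054 + 1.282 = 3.336.
d_min = 3.336 / √472 = 3.336 / 21.726 = 0.154.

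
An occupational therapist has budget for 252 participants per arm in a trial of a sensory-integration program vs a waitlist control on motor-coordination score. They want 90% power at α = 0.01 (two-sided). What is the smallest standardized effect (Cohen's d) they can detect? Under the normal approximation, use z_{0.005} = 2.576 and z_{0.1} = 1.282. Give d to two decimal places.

For two independent groups of n = 252 each: d_min = (z_{α/2} + z_β)·√(2/n).
z-sum = 2.576 + 1.282 = 3.858.
d_min = 3.858 × √(2/252) = 3.858 × 0.0891 = 0.344.

d_min ≈ 0.34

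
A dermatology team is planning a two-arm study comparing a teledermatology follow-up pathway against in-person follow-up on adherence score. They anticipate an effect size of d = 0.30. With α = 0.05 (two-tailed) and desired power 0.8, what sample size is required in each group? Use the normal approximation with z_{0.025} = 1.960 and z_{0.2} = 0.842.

n = 175 per group

For two independent groups with equal n: n = 2·((z_{α/2} + z_β) / d)².
z_{α/2} + z_β = 1.960 + 0.842 = 2.802.
n = 2 × (2.802 / 0.30)² = 2 × 9.340² = 2 × 87.24 = 174.5.
Round up to the next whole participant.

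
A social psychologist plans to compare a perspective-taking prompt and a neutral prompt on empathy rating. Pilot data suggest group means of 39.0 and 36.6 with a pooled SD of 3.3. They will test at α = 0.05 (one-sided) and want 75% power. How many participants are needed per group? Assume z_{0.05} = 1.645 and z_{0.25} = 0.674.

Cohen's d = |M₁ − M₂| / SD_pooled = |39.0 − 36.6| / 3.3 = 2.4 / 3.3 = 0.727.
For two independent groups with equal n: n = 2·((z_{α} + z_β) / d)².
z_{α} + z_β = 1.645 + 0.674 = 2.319.
n = 2 × (2.319 / 0.727)² = 2 × 3.190² = 2 × 10.17 = 20.3.
Round up to the next whole participant.

n = 21 per group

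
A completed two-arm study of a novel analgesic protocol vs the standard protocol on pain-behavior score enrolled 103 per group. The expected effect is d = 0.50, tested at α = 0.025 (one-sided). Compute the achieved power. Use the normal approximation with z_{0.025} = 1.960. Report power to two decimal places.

power ≈ 0.95

For two equal groups, power = Φ(d·√(n/2) − z_{α}).
d·√(n/2) = 0.50 × √(103/2) = 0.50 × 7.176 = 3.588.
z_β = 3.588 − 1.960 = 1.628.
Power = Φ(1.628) = 0.948.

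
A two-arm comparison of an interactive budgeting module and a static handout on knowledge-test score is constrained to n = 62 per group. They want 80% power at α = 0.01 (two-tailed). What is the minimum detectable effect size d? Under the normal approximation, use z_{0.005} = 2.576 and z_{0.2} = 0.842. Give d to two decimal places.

d_min ≈ 0.61

For two independent groups of n = 62 each: d_min = (z_{α/2} + z_β)·√(2/n).
z-sum = 2.576 + 0.842 = 3.418.
d_min = 3.418 × √(2/62) = 3.418 × 0.1796 = 0.614.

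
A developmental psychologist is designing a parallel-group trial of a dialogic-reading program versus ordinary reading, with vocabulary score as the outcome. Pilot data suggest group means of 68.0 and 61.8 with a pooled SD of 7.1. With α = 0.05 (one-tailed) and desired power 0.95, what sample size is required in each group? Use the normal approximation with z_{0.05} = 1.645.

Cohen's d = |M₁ − M₂| / SD_pooled = |68.0 − 61.8| / 7.1 = 6.2 / 7.1 = 0.873.
For two independent groups with equal n: n = 2·((z_{α} + z_β) / d)².
z_{α} + z_β = 1.645 + 1.645 = 3.290.
n = 2 × (3.290 / 0.873)² = 2 × 3.769² = 2 × 14.20 = 28.4.
Round up to the next whole participant.

n = 29 per group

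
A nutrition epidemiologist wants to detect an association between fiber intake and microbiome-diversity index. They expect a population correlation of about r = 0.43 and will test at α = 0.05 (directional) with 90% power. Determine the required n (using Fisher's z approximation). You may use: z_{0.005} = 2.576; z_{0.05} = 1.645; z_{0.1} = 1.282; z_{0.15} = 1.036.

n = 44

Fisher's z: C = ½·ln((1+r)/(1−r)) = ½·ln(2.5088) = 0.4599.
n = ((z_{α} + z_β)/C)² + 3.
(1.645 + 1.282) / 0.4599 = 2.927 / 0.4599 = 6.364.
n = 6.364² + 3 = 40.51 + 3 = 43.5.
Round up.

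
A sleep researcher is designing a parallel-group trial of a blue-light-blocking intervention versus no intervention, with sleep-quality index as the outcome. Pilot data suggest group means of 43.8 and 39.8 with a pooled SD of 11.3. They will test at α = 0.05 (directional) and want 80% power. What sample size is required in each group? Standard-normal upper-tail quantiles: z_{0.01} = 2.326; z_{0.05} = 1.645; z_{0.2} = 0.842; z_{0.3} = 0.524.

Cohen's d = |M₁ − M₂| / SD_pooled = |43.8 − 39.8| / 11.3 = 4.0 / 11.3 = 0.354.
For two independent groups with equal n: n = 2·((z_{α} + z_β) / d)².
z_{α} + z_β = 1.645 + 0.842 = 2.487.
n = 2 × (2.487 / 0.354)² = 2 × 7.025² = 2 × 49.36 = 98.7.
Round up to the next whole participant.

n = 99 per group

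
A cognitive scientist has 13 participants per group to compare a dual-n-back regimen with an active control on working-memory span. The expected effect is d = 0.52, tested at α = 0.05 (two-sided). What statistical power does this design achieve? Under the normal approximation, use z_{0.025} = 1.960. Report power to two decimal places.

power ≈ 0.26

For two equal groups, power = Φ(d·√(n/2) − z_{α/2}).
d·√(n/2) = 0.52 × √(13/2) = 0.52 × 2.550 = 1.326.
z_β = 1.326 − 1.960 = -0.634.
Power = Φ(-0.634) = 0.263.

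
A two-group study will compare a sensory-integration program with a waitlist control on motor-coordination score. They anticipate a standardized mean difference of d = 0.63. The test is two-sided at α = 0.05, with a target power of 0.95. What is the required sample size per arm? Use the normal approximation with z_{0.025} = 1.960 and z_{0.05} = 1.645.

For two independent groups with equal n: n = 2·((z_{α/2} + z_β) / d)².
z_{α/2} + z_β = 1.960 + 1.645 = 3.605.
n = 2 × (3.605 / 0.63)² = 2 × 5.722² = 2 × 32.74 = 65.5.
Round up to the next whole participant.

n = 66 per group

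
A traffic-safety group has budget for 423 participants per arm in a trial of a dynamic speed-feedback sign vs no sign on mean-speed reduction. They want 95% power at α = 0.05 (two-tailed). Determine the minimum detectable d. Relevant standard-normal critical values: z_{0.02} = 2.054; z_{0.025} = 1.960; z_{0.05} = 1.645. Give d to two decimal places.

For two independent groups of n = 423 each: d_min = (z_{α/2} + z_β)·√(2/n).
z-sum = 1.960 + 1.645 = 3.605.
d_min = 3.605 × √(2/423) = 3.605 × 0.0688 = 0.248.

d_min ≈ 0.25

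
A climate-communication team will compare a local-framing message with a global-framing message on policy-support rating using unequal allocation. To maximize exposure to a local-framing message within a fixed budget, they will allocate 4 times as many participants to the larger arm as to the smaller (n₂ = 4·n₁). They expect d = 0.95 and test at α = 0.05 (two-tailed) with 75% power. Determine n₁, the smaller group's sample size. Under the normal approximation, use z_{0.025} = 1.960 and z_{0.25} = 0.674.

With allocation ratio k = n₂/n₁ = 4, Var(x̄₁−x̄₂) = σ²(1/n₁ + 1/(k·n₁)) = σ²·(k+1)/(k·n₁).
So n₁ = (1 + 1/k)·((z_{α/2} + z_β)/d)² = 1.250 × (2.634/0.95)².
n₁ = 1.250 × 7.69 = 9.6.
Round up: n₁ = 10, giving n₂ = 4 × 10 = 40.

n₁ = 10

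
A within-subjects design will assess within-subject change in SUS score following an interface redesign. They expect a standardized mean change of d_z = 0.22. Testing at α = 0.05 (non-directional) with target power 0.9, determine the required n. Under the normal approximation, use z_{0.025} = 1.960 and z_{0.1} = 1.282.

For a paired (one-sample on differences) test: n = ((z_{α/2} + z_β) / d)².
z_{α/2} + z_β = 1.960 + 1.282 = 3.242.
n = (3.242 / 0.22)² = 14.736² = 217.16.
Round up.

n = 218 pairs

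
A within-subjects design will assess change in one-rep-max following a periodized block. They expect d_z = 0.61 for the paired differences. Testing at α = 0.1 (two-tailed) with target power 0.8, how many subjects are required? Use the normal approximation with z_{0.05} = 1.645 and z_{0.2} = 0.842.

For a paired (one-sample on differences) test: n = ((z_{α/2} + z_β) / d)².
z_{α/2} + z_β = 1.645 + 0.842 = 2.487.
n = (2.487 / 0.61)² = 4.077² = 16.62.
Round up.

n = 17 pairs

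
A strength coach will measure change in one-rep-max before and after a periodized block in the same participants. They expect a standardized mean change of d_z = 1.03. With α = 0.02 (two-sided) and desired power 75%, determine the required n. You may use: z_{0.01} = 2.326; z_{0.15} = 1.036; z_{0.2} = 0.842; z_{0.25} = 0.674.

For a paired (one-sample on differences) test: n = ((z_{α/2} + z_β) / d)².
z_{α/2} + z_β = 2.326 + 0.674 = 3.000.
n = (3.000 / 1.03)² = 2.913² = 8.48.
Round up.

n = 9 pairs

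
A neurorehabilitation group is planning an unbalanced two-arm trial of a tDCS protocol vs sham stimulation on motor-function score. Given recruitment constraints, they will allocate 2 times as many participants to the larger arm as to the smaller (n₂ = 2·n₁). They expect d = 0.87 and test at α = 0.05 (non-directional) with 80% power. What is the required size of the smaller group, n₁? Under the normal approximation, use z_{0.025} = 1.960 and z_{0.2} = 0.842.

n₁ = 16

With allocation ratio k = n₂/n₁ = 2, Var(x̄₁−x̄₂) = σ²(1/n₁ + 1/(k·n₁)) = σ²·(k+1)/(k·n₁).
So n₁ = (1 + 1/k)·((z_{α/2} + z_β)/d)² = 1.500 × (2.802/0.87)².
n₁ = 1.500 × 10.37 = 15.6.
Round up: n₁ = 16, giving n₂ = 2 × 16 = 32.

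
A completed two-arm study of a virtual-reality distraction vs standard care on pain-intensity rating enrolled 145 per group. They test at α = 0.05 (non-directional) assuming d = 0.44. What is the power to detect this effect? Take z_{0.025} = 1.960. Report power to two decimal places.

power ≈ 0.96

For two equal groups, power = Φ(d·√(n/2) − z_{α/2}).
d·√(n/2) = 0.44 × √(145/2) = 0.44 × 8.515 = 3.746.
z_β = 3.746 − 1.960 = 1.786.
Power = Φ(1.786) = 0.963.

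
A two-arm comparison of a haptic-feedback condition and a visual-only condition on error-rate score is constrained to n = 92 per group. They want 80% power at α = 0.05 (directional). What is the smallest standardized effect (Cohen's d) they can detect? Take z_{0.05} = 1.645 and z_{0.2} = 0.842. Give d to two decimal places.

d_min ≈ 0.37

For two independent groups of n = 92 each: d_min = (z_{α} + z_β)·√(2/n).
z-sum = 1.645 + 0.842 = 2.487.
d_min = 2.487 × √(2/92) = 2.487 × 0.1474 = 0.367.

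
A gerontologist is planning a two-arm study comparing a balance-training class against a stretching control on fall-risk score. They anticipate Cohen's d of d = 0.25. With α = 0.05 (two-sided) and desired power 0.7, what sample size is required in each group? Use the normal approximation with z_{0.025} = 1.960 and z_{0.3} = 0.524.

For two independent groups with equal n: n = 2·((z_{α/2} + z_β) / d)².
z_{α/2} + z_β = 1.960 + 0.524 = 2.484.
n = 2 × (2.484 / 0.25)² = 2 × 9.936² = 2 × 98.72 = 197.4.
Round up to the next whole participant.

n = 198 per group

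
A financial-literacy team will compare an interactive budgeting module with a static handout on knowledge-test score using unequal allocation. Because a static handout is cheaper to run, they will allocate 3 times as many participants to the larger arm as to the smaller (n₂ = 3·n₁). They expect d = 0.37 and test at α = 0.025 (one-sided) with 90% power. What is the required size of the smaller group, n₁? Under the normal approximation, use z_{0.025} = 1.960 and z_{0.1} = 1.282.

With allocation ratio k = n₂/n₁ = 3, Var(x̄₁−x̄₂) = σ²(1/n₁ + 1/(k·n₁)) = σ²·(k+1)/(k·n₁).
So n₁ = (1 + 1/k)·((z_{α} + z_β)/d)² = 1.333 × (3.242/0.37)².
n₁ = 1.333 × 76.78 = 102.4.
Round up: n₁ = 103, giving n₂ = 3 × 103 = 309.

n₁ = 103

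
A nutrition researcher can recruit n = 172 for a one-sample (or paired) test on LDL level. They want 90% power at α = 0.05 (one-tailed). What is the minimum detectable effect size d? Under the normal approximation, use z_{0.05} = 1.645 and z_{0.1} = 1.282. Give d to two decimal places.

For a single sample (or paired design) of n = 172: d_min = (z_{α} + z_β)/√n.
z-sum = 1.645 + 1.282 = 2.927.
d_min = 2.927 / √172 = 2.927 / 13.115 = 0.223.

d_min ≈ 0.22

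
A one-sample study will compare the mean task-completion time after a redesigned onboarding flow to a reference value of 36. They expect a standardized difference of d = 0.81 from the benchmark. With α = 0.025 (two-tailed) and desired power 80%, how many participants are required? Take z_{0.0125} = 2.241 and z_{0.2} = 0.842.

For a one-sample test: n = ((z_{α/2} + z_β) / d)².
z_{α/2} + z_β = 2.241 + 0.842 = 3.083.
n = (3.083 / 0.81)² = 3.806² = 14.49.
Round up.

n = 15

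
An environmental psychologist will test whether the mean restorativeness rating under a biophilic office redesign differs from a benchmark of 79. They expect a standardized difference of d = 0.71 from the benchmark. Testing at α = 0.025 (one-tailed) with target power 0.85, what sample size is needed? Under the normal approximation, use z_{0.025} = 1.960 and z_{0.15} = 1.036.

n = 18

For a one-sample test: n = ((z_{α} + z_β) / d)².
z_{α} + z_β = 1.960 + 1.036 = 2.996.
n = (2.996 / 0.71)² = 4.220² = 17.81.
Round up.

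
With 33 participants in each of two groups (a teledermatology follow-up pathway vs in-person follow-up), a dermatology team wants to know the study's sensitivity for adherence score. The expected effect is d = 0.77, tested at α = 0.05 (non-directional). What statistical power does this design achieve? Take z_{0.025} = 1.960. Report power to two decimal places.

For two equal groups, power = Φ(d·√(n/2) − z_{α/2}).
d·√(n/2) = 0.77 × √(33/2) = 0.77 × 4.062 = 3.128.
z_β = 3.128 − 1.960 = 1.168.
Power = Φ(1.168) = 0.879.

power ≈ 0.88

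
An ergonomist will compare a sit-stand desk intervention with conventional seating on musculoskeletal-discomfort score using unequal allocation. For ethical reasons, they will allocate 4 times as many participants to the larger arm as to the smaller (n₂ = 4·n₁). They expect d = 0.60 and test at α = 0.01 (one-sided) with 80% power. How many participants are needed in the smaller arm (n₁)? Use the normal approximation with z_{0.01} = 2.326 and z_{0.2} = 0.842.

n₁ = 35

With allocation ratio k = n₂/n₁ = 4, Var(x̄₁−x̄₂) = σ²(1/n₁ + 1/(k·n₁)) = σ²·(k+1)/(k·n₁).
So n₁ = (1 + 1/k)·((z_{α} + z_β)/d)² = 1.250 × (3.168/0.60)².
n₁ = 1.250 × 27.88 = 34.8.
Round up: n₁ = 35, giving n₂ = 4 × 35 = 140.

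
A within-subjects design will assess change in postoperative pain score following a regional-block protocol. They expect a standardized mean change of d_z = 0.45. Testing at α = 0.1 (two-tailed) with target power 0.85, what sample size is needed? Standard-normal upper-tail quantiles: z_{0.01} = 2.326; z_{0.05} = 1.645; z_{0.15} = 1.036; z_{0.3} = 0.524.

n = 36 pairs

For a paired (one-sample on differences) test: n = ((z_{α/2} + z_β) / d)².
z_{α/2} + z_β = 1.645 + 1.036 = 2.681.
n = (2.681 / 0.45)² = 5.958² = 35.50.
Round up.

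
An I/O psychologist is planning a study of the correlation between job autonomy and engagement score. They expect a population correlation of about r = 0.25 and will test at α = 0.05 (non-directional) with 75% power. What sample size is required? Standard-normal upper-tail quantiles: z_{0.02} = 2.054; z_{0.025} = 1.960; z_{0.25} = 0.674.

Fisher's z: C = ½·ln((1+r)/(1−r)) = ½·ln(1.6667) = 0.2554.
n = ((z_{α/2} + z_β)/C)² + 3.
(1.960 + 0.674) / 0.2554 = 2.634 / 0.2554 = 10.313.
n = 10.313² + 3 = 106.36 + 3 = 109.4.
Round up.

n = 110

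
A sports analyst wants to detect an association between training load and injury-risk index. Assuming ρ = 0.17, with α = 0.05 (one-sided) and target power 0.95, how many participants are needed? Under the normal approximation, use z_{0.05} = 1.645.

Fisher's z: C = ½·ln((1+r)/(1−r)) = ½·ln(1.4096) = 0.1717.
n = ((z_{α} + z_β)/C)² + 3.
(1.645 + 1.645) / 0.1717 = 3.290 / 0.1717 = 19.161.
n = 19.161² + 3 = 367.16 + 3 = 370.2.
Round up.

n = 371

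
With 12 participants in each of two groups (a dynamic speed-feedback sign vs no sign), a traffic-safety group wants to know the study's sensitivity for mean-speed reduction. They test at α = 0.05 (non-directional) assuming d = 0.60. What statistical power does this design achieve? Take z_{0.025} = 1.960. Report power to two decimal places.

power ≈ 0.31

For two equal groups, power = Φ(d·√(n/2) − z_{α/2}).
d·√(n/2) = 0.60 × √(12/2) = 0.60 × 2.449 = 1.470.
z_β = 1.470 − 1.960 = -0.490.
Power = Φ(-0.490) = 0.312.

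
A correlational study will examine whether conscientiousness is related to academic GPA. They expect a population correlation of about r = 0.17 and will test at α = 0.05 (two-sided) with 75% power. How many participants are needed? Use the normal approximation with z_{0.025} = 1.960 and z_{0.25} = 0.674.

Fisher's z: C = ½·ln((1+r)/(1−r)) = ½·ln(1.4096) = 0.1717.
n = ((z_{α/2} + z_β)/C)² + 3.
(1.960 + 0.674) / 0.1717 = 2.634 / 0.1717 = 15.341.
n = 15.341² + 3 = 235.34 + 3 = 238.3.
Round up.

n = 239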